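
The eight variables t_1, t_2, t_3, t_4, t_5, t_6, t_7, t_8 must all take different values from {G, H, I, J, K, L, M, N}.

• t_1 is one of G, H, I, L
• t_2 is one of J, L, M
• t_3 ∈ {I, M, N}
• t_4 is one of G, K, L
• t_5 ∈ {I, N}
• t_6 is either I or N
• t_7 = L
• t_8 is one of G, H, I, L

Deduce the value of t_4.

K

t_7 has just one choice, so t_7 = L. Remove L from t_1, t_2, t_4, t_8.
The 7 still-open variables together cover exactly {G, H, I, J, K, M, N} — 7 values for 7 variables — and J appears only in t_2's list, so t_2 = J.
Among the 6 still-open variables, K fits only t_4 (and all 6 values in {G, H, I, K, M, N} must be used), so t_4 = K.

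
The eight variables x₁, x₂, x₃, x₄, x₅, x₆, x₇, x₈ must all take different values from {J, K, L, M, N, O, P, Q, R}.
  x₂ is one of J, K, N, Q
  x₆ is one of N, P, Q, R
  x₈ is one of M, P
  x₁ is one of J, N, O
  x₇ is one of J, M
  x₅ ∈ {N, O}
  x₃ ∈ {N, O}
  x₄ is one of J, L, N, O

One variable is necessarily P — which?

x₈

The 2 variables x₃ and x₅ are confined to {N, O}, which locks those values in; drop them from x₁, x₂, x₄, x₆.
x₁'s domain is down to {J}, so x₁ = J. So x₂, x₄, x₇ can't be J.
x₄ has just one choice, so x₄ = L.
x₇ must be M (only option left). Strike M from x₈.
So P goes to x₈.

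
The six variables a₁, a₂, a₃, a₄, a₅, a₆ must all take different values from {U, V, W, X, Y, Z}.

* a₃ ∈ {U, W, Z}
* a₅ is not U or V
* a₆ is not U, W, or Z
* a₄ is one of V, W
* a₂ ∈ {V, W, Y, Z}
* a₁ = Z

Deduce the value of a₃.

a₁'s domain is down to {Z}, so a₁ = Z. So a₂, a₃, a₅ can't be Z.
The 5 still-open variables together cover exactly {U, V, W, X, Y} — 5 values for 5 variables — and U appears only in a₃'s list, so a₃ = U.

U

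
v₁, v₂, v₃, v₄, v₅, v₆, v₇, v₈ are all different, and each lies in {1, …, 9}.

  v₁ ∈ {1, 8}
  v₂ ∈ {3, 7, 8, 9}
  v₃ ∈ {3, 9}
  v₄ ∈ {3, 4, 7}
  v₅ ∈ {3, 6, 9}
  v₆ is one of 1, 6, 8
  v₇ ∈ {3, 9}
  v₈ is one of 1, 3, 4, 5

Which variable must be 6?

v₅

The 8 variables draw from only 8 values {1, 3, 4, 5, 6, 7, 8, 9}, so each is used; only v₈ can be 5, hence v₈ = 5.
The 7 still-open variables draw from only 7 values {1, 3, 4, 6, 7, 8, 9}, so each is used; only v₄ can be 4, hence v₄ = 4.
Among the 6 still-open variables, 7 fits only v₂ (and all 6 values in {1, 3, 6, 7, 8, 9} must be used), so v₂ = 7.
The 2 variables v₃ and v₇ are confined to {3, 9}, which locks those values in; drop them from v₅.
So 6 goes to v₅.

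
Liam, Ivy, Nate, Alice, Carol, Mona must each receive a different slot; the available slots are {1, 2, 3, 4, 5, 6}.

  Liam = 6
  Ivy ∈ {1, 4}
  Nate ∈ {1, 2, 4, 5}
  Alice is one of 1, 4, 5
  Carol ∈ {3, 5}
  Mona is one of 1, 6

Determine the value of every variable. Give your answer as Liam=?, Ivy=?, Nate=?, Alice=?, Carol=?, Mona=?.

Liam has just one choice, so Liam = 6. Strike 6 from Mona.
Mona has just one choice, so Mona = 1. Eliminate 1 elsewhere: Ivy, Nate, Alice.
That leaves Ivy = 4. So Nate, Alice can't be 4.
Alice must be 5 (only option left). So Nate, Carol can't be 5.
That leaves Carol = 3.
Nate has just one choice, so Nate = 2.

Liam=6, Ivy=4, Nate=2, Alice=5, Carol=3, Mona=1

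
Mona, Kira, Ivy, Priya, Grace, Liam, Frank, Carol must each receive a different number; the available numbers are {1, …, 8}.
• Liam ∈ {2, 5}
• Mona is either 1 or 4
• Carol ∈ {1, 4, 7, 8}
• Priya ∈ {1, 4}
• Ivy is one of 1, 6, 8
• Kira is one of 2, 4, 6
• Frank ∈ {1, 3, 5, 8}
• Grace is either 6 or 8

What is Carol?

7

The 8 variables together cover exactly {1, 2, 3, 4, 5, 6, 7, 8} — 8 values for 8 variables — and 3 appears only in Frank's list, so Frank = 3.
The 7 still-open variables draw from only 7 values {1, 2, 4, 5, 6, 7, 8}, so each is used; only Liam can be 5, hence Liam = 5.
The 6 still-open variables together cover exactly {1, 2, 4, 6, 7, 8} — 6 values for 6 variables — and 2 appears only in Kira's list, so Kira = 2.
Among the 5 still-open variables, 7 fits only Carol (and all 5 values in {1, 4, 6, 7, 8} must be used), so Carol = 7.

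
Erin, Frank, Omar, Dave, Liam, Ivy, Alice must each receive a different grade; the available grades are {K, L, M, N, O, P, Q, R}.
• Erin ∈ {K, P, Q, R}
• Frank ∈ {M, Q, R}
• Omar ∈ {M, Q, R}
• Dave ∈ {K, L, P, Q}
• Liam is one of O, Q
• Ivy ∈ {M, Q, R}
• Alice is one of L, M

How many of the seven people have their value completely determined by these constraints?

2

Among the 7 variables, O fits only Liam (and all 7 values in {K, L, M, O, P, Q, R} must be used), so Liam = O.
Frank, Omar, Ivy share exactly the 3 values {M, Q, R}; by pigeonhole those values go to them, so strike M, Q, R from Erin, Dave, Alice.
Alice must be L (only option left). Strike L from Dave.
Determined: Liam=O, Alice=L. The other people each still have more than one consistent value. That makes 2.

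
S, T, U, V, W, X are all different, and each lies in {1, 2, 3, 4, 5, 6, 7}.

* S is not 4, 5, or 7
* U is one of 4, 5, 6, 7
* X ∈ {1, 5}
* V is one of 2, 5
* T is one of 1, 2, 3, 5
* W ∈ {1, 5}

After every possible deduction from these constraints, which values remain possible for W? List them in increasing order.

W and X between them cover only {1, 5} — a naked pair. Remove those values from S, T, U, V.
V has just one choice, so V = 2. So S, T can't be 2.
T's domain is down to {3}, so T = 3. Remove 3 from S.
S's domain is down to {6}, so S = 6. So U can't be 6.
No further eliminations apply; W can still be any of 1, 5.

1, 5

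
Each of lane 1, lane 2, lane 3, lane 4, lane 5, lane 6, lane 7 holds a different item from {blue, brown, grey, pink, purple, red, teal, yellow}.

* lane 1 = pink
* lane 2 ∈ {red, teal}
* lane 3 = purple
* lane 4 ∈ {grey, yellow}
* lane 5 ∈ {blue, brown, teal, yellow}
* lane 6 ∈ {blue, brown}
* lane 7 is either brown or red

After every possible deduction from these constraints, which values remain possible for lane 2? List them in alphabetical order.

lane 1 must be pink (only option left).
lane 3 has just one choice, so lane 3 = purple.
No further eliminations apply; lane 2 can still be any of red, teal.

red, teal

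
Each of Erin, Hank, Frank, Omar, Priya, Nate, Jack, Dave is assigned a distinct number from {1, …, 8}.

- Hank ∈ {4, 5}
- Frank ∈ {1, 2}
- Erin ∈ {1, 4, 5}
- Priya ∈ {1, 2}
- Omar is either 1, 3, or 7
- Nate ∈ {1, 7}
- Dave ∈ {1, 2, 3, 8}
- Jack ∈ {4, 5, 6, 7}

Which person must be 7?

Nate

The 8 variables draw from only 8 values {1, 2, 3, 4, 5, 6, 7, 8}, so each is used; only Jack can be 6, hence Jack = 6.
The 7 still-open variables draw from only 7 values {1, 2, 3, 4, 5, 7, 8}, so each is used; only Dave can be 8, hence Dave = 8.
The 6 still-open variables draw from only 6 values {1, 2, 3, 4, 5, 7}, so each is used; only Omar can be 3, hence Omar = 3.
Among the 5 still-open variables, 7 fits only Nate (and all 5 values in {1, 2, 4, 5, 7} must be used), so Nate = 7.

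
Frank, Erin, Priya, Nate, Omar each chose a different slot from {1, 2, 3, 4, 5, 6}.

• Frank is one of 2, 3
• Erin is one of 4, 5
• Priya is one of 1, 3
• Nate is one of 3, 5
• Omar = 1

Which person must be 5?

Omar's domain is down to {1}, so Omar = 1. Strike 1 from Priya.
Priya has just one choice, so Priya = 3. Strike 3 from Frank, Nate.
So 5 goes to Nate.

Nate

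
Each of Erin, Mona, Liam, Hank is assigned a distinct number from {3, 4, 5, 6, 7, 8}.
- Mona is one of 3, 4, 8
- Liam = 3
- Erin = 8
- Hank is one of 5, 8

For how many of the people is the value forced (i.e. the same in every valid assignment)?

Erin's domain is down to {8}, so Erin = 8. So Mona, Hank can't be 8.
Liam must be 3 (only option left). So Mona can't be 3.
Hank has just one choice, so Hank = 5.
Mona's domain is down to {4}, so Mona = 4.
Every person is fixed: Erin=8, Mona=4, Liam=3, Hank=5. That makes 4.

4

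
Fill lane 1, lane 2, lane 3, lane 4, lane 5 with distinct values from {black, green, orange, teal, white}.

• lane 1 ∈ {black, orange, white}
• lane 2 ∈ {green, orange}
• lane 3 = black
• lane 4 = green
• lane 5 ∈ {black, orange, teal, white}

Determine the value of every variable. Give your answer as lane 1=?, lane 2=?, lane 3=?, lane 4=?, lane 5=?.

lane 1=white, lane 2=orange, lane 3=black, lane 4=green, lane 5=teal

lane 3's domain is down to {black}, so lane 3 = black. So lane 1, lane 5 can't be black.
lane 4 has just one choice, so lane 4 = green. Remove green from lane 2.
That leaves lane 2 = orange. Strike orange from lane 1, lane 5.
lane 1's domain is down to {white}, so lane 1 = white. Eliminate white elsewhere: lane 5.
lane 5 must be teal (only option left).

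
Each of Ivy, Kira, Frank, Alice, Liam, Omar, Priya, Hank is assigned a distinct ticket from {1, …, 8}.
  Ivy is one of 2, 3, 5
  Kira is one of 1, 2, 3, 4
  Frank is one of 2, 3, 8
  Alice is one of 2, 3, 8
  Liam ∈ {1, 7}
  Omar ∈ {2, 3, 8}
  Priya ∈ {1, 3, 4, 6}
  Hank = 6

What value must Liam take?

7

Hank has just one choice, so Hank = 6. So Priya can't be 6.
Among the 7 still-open variables, 5 fits only Ivy (and all 7 values in {1, 2, 3, 4, 5, 7, 8} must be used), so Ivy = 5.
The 6 still-open variables draw from only 6 values {1, 2, 3, 4, 7, 8}, so each is used; only Liam can be 7, hence Liam = 7.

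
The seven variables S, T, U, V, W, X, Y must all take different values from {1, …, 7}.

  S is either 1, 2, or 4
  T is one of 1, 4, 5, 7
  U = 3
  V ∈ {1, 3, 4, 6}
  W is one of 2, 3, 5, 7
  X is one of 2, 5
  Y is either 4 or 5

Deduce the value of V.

6

U has just one choice, so U = 3. Strike 3 from V, W.
The 6 still-open variables draw from only 6 values {1, 2, 4, 5, 6, 7}, so each is used; only V can be 6, hence V = 6.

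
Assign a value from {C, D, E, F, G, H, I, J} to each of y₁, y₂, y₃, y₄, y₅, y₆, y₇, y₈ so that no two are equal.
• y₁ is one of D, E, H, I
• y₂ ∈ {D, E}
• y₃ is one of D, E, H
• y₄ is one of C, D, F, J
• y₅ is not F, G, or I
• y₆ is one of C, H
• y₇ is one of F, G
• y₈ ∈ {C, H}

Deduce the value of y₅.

The 8 variables together cover exactly {C, D, E, F, G, H, I, J} — 8 values for 8 variables — and G appears only in y₇'s list, so y₇ = G.
The 7 still-open variables together cover exactly {C, D, E, F, H, I, J} — 7 values for 7 variables — and F appears only in y₄'s list, so y₄ = F.
The 6 still-open variables together cover exactly {C, D, E, H, I, J} — 6 values for 6 variables — and I appears only in y₁'s list, so y₁ = I.
The 5 still-open variables draw from only 5 values {C, D, E, H, J}, so each is used; only y₅ can be J, hence y₅ = J.

J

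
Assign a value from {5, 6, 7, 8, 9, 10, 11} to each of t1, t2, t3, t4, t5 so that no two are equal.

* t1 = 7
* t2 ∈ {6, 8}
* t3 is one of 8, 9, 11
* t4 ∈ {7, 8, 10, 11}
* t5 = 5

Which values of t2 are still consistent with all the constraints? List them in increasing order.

6, 8

t1's domain is down to {7}, so t1 = 7. So t4 can't be 7.
t5 must be 5 (only option left).
No further eliminations apply; t2 can still be any of 6, 8.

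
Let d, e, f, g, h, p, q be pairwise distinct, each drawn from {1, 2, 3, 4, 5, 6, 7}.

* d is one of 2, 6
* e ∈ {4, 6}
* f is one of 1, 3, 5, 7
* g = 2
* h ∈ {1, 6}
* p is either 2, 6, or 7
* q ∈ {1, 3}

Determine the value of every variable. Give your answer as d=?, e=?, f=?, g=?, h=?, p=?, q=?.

d=6, e=4, f=5, g=2, h=1, p=7, q=3

g's domain is down to {2}, so g = 2. So d, p can't be 2.
d must be 6 (only option left). Remove 6 from e, h, p.
That leaves e = 4.
h must be 1 (only option left). So f, q can't be 1.
p's domain is down to {7}, so p = 7. So f can't be 7.
q's domain is down to {3}, so q = 3. So f can't be 3.
That leaves f = 5.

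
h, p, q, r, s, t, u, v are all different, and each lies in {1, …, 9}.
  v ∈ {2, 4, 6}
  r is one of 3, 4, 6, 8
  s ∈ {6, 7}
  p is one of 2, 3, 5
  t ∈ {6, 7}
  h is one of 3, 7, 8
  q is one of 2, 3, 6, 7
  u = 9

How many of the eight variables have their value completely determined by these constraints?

u has just one choice, so u = 9.
Among the 7 still-open variables, 5 fits only p (and all 7 values in {2, 3, 4, 5, 6, 7, 8} must be used), so p = 5.
s and t share exactly the 2 values {6, 7}; by pigeonhole those values go to them, so strike 6, 7 from h, q, r, v.
Determined: p=5, u=9. The other variables each still have more than one consistent value. That makes 2.

2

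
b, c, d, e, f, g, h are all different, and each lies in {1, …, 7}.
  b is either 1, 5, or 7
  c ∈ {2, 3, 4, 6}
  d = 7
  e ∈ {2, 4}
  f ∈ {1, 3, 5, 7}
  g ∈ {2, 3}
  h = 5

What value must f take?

3

d has just one choice, so d = 7. So b, f can't be 7.
h has just one choice, so h = 5. So b, f can't be 5.
b has just one choice, so b = 1. So f can't be 1.
So f = 3.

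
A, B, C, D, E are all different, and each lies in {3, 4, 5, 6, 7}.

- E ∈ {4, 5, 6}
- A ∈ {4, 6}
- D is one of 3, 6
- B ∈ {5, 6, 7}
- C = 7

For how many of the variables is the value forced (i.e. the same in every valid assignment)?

C has just one choice, so C = 7. Remove 7 from B.
The 4 still-open variables together cover exactly {3, 4, 5, 6} — 4 values for 4 variables — and 3 appears only in D's list, so D = 3.
Determined: C=7, D=3. The other variables each still have more than one consistent value. That makes 2.

2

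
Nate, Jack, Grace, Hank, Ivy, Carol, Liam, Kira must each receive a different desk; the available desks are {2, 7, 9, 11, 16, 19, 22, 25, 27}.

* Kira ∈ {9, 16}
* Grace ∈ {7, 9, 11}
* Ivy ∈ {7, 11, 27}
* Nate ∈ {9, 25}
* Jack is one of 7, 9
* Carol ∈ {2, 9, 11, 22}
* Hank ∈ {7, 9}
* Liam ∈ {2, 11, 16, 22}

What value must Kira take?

16

The 8 variables draw from only 8 values {2, 7, 9, 11, 16, 22, 25, 27}, so each is used; only Nate can be 25, hence Nate = 25.
The 7 still-open variables draw from only 7 values {2, 7, 9, 11, 16, 22, 27}, so each is used; only Ivy can be 27, hence Ivy = 27.
The 2 variables Jack and Hank are confined to {7, 9}, which locks those values in; drop them from Grace, Carol, Kira.
So Kira = 16.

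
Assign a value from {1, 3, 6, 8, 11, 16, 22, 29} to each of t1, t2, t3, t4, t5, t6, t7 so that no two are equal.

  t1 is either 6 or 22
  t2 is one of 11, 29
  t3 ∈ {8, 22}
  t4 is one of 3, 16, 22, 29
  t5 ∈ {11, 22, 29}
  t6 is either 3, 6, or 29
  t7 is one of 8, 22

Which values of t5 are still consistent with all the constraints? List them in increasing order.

The 7 variables draw from only 7 values {3, 6, 8, 11, 16, 22, 29}, so each is used; only t4 can be 16, hence t4 = 16.
Among the 6 still-open variables, 3 fits only t6 (and all 6 values in {3, 6, 8, 11, 22, 29} must be used), so t6 = 3.
The 5 still-open variables draw from only 5 values {6, 8, 11, 22, 29}, so each is used; only t1 can be 6, hence t1 = 6.
t3 and t7 between them cover only {8, 22} — a naked pair. Remove those values from t5.
No further eliminations apply; t5 can still be any of 11, 29.

11, 29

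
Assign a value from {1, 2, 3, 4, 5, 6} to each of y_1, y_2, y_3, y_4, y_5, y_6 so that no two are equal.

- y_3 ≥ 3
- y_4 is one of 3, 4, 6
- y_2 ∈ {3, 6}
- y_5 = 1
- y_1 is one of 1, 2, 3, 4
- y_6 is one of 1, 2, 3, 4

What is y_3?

y_5's domain is down to {1}, so y_5 = 1. So y_1, y_6 can't be 1.
The 5 still-open variables together cover exactly {2, 3, 4, 5, 6} — 5 values for 5 variables — and 5 appears only in y_3's list, so y_3 = 5.

5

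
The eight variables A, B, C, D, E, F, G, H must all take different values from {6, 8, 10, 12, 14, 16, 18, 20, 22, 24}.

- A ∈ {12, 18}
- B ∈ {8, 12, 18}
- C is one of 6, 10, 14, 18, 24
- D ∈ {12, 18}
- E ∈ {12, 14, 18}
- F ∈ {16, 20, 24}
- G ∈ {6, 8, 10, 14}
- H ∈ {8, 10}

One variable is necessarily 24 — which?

C

A and D share exactly the 2 values {12, 18}; by pigeonhole those values go to them, so strike 12, 18 from B, C, E.
B has just one choice, so B = 8. Eliminate 8 elsewhere: G, H.
E has just one choice, so E = 14. Remove 14 from C, G.
That leaves H = 10. Remove 10 from C, G.
G must be 6 (only option left). So C can't be 6.
So 24 goes to C.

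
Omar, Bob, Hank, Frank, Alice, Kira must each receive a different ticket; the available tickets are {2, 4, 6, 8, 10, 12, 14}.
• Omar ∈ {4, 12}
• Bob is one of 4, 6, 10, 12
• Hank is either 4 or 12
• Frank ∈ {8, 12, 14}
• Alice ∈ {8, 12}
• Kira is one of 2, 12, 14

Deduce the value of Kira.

Omar and Hank share exactly the 2 values {4, 12}; by pigeonhole those values go to them, so strike 4, 12 from Bob, Frank, Alice, Kira.
Alice must be 8 (only option left). Eliminate 8 elsewhere: Frank.
Frank must be 14 (only option left). Eliminate 14 elsewhere: Kira.
So Kira = 2.

2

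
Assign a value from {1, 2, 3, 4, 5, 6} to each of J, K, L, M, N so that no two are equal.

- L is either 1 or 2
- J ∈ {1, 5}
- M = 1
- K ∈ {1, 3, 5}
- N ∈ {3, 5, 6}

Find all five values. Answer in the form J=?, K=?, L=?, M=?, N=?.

M has just one choice, so M = 1. Remove 1 from J, K, L.
That leaves J = 5. Remove 5 from K, N.
K has just one choice, so K = 3. Remove 3 from N.
L must be 2 (only option left).
N's domain is down to {6}, so N = 6.

J=5, K=3, L=2, M=1, N=6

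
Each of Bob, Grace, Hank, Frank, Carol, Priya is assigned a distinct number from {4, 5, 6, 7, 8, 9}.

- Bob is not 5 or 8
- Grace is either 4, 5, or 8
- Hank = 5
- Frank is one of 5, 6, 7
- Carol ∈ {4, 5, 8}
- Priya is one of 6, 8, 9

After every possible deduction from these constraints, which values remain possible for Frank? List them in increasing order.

6, 7

Hank must be 5 (only option left). So Grace, Frank, Carol can't be 5.
The 2 variables Grace and Carol are confined to {4, 8}, which locks those values in; drop them from Bob, Priya.
No further eliminations apply; Frank can still be any of 6, 7.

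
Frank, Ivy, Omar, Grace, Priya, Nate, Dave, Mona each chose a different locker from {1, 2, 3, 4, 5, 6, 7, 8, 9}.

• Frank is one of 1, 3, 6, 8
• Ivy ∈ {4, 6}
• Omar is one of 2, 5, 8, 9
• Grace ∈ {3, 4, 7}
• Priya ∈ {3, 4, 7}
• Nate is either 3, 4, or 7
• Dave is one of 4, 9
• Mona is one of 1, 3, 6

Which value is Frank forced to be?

8

Grace, Priya, Nate between them cover only {3, 4, 7} — a naked triple. Remove those values from Frank, Ivy, Dave, Mona.
That leaves Ivy = 6. So Frank, Mona can't be 6.
Dave must be 9 (only option left). Remove 9 from Omar.
Mona has just one choice, so Mona = 1. So Frank can't be 1.
So Frank = 8.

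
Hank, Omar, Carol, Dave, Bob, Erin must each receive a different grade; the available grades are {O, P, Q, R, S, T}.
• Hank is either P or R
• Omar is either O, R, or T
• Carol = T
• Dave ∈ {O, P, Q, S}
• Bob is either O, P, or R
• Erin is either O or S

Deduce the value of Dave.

Q

Carol must be T (only option left). Remove T from Omar.
The 5 still-open variables together cover exactly {O, P, Q, R, S} — 5 values for 5 variables — and Q appears only in Dave's list, so Dave = Q.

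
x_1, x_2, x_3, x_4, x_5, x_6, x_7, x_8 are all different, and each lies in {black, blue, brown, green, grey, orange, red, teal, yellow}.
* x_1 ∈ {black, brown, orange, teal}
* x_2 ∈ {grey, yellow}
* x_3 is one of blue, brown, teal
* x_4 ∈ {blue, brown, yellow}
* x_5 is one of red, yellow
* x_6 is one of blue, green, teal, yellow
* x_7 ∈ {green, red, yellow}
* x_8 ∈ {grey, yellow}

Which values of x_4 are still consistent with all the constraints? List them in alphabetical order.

x_2 and x_8 share exactly the 2 values {grey, yellow}; by pigeonhole those values go to them, so strike grey, yellow from x_4, x_5, x_6, x_7.
x_5's domain is down to {red}, so x_5 = red. So x_7 can't be red.
x_7 has just one choice, so x_7 = green. Remove green from x_6.
The 3 variables x_3, x_4, x_6 are confined to {blue, brown, teal}, which locks those values in; drop them from x_1.
No further eliminations apply; x_4 can still be any of blue, brown.

blue, brown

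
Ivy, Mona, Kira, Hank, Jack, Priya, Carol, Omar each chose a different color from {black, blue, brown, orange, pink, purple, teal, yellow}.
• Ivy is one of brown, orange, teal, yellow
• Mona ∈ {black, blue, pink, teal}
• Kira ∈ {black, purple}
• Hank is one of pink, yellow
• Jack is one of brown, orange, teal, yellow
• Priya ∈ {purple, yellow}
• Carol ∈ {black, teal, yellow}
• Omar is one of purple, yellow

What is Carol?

Among the 8 variables, blue fits only Mona (and all 8 values in {black, blue, brown, orange, pink, purple, teal, yellow} must be used), so Mona = blue.
Among the 7 still-open variables, pink fits only Hank (and all 7 values in {black, brown, orange, pink, purple, teal, yellow} must be used), so Hank = pink.
Priya and Omar share exactly the 2 values {purple, yellow}; by pigeonhole those values go to them, so strike purple, yellow from Ivy, Kira, Jack, Carol.
That leaves Kira = black. Remove black from Carol.
So Carol = teal.

teal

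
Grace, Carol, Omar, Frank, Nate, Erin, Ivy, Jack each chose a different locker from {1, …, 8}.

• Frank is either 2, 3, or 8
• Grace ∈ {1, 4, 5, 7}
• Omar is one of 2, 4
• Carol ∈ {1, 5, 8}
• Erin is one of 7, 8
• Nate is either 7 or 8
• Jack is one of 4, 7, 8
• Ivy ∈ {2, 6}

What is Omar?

The 8 variables draw from only 8 values {1, 2, 3, 4, 5, 6, 7, 8}, so each is used; only Frank can be 3, hence Frank = 3.
The 7 still-open variables together cover exactly {1, 2, 4, 5, 6, 7, 8} — 7 values for 7 variables — and 6 appears only in Ivy's list, so Ivy = 6.
The 6 still-open variables together cover exactly {1, 2, 4, 5, 7, 8} — 6 values for 6 variables — and 2 appears only in Omar's list, so Omar = 2.

2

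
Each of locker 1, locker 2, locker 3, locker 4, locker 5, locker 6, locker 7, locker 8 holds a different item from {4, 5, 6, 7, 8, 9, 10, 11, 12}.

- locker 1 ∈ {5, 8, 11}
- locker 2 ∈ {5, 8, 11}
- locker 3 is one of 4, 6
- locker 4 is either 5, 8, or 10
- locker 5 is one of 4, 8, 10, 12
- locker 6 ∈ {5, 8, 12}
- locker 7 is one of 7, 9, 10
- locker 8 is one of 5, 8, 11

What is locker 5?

The 3 variables locker 1, locker 2, locker 8 are confined to {5, 8, 11}, which locks those values in; drop them from locker 4, locker 5, locker 6.
locker 4 has just one choice, so locker 4 = 10. Eliminate 10 elsewhere: locker 5, locker 7.
That leaves locker 6 = 12. Remove 12 from locker 5.
So locker 5 = 4.

4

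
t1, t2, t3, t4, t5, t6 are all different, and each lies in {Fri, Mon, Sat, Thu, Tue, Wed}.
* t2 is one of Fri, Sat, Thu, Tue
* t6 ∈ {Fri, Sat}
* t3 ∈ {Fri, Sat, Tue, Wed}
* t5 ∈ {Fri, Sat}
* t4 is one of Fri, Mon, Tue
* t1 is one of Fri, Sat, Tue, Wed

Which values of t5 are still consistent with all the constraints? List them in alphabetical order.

Fri, Sat

The 6 variables together cover exactly {Fri, Mon, Sat, Thu, Tue, Wed} — 6 values for 6 variables — and Mon appears only in t4's list, so t4 = Mon.
The 5 still-open variables together cover exactly {Fri, Sat, Thu, Tue, Wed} — 5 values for 5 variables — and Thu appears only in t2's list, so t2 = Thu.
t5 and t6 between them cover only {Fri, Sat} — a naked pair. Remove those values from t1, t3.
No further eliminations apply; t5 can still be any of Fri, Sat.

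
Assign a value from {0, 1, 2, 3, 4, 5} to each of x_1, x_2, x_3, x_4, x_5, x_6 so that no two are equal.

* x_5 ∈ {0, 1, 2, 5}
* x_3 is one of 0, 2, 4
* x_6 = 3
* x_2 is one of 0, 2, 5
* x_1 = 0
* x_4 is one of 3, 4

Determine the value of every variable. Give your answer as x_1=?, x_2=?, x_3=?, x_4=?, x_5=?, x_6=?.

x_1's domain is down to {0}, so x_1 = 0. Eliminate 0 elsewhere: x_2, x_3, x_5.
x_6 must be 3 (only option left). Strike 3 from x_4.
x_4 must be 4 (only option left). Strike 4 from x_3.
That leaves x_3 = 2. Remove 2 from x_2, x_5.
x_2's domain is down to {5}, so x_2 = 5. Strike 5 from x_5.
x_5 has just one choice, so x_5 = 1.

x_1=0, x_2=5, x_3=2, x_4=4, x_5=1, x_6=3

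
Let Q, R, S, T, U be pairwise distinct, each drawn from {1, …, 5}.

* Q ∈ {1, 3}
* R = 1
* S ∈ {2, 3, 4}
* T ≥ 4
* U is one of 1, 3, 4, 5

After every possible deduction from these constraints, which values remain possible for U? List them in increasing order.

R must be 1 (only option left). Remove 1 from Q, U.
That leaves Q = 3. Strike 3 from S, U.
The 3 still-open variables together cover exactly {2, 4, 5} — 3 values for 3 variables — and 2 appears only in S's list, so S = 2.
No further eliminations apply; U can still be any of 4, 5.

4, 5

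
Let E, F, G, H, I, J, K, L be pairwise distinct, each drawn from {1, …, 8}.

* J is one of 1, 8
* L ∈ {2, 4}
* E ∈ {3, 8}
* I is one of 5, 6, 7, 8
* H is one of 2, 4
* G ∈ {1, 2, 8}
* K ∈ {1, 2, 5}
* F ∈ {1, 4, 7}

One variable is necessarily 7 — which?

F

The 8 variables together cover exactly {1, 2, 3, 4, 5, 6, 7, 8} — 8 values for 8 variables — and 3 appears only in E's list, so E = 3.
The 7 still-open variables together cover exactly {1, 2, 4, 5, 6, 7, 8} — 7 values for 7 variables — and 6 appears only in I's list, so I = 6.
The 6 still-open variables together cover exactly {1, 2, 4, 5, 7, 8} — 6 values for 6 variables — and 5 appears only in K's list, so K = 5.
Among the 5 still-open variables, 7 fits only F (and all 5 values in {1, 2, 4, 7, 8} must be used), so F = 7.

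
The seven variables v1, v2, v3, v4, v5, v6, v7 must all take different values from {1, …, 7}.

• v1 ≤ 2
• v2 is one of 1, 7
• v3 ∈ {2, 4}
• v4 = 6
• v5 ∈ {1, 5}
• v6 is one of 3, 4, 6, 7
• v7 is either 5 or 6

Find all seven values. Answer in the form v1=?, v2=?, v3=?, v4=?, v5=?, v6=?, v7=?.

v4 must be 6 (only option left). Eliminate 6 elsewhere: v6, v7.
v7 has just one choice, so v7 = 5. So v5 can't be 5.
v5 must be 1 (only option left). Eliminate 1 elsewhere: v1, v2.
v1's domain is down to {2}, so v1 = 2. Eliminate 2 elsewhere: v3.
v2 has just one choice, so v2 = 7. Remove 7 from v6.
v3's domain is down to {4}, so v3 = 4. Eliminate 4 elsewhere: v6.
That leaves v6 = 3.

v1=2, v2=7, v3=4, v4=6, v5=1, v6=3, v7=5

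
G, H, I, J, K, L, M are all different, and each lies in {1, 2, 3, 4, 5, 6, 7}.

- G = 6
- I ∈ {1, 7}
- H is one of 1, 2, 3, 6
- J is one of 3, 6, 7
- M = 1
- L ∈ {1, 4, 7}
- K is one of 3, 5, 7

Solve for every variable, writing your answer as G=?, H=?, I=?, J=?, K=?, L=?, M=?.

G has just one choice, so G = 6. Remove 6 from H, J.
M's domain is down to {1}, so M = 1. So H, I, L can't be 1.
That leaves I = 7. So J, K, L can't be 7.
J must be 3 (only option left). Remove 3 from H, K.
That leaves K = 5.
L must be 4 (only option left).
H has just one choice, so H = 2.

G=6, H=2, I=7, J=3, K=5, L=4, M=1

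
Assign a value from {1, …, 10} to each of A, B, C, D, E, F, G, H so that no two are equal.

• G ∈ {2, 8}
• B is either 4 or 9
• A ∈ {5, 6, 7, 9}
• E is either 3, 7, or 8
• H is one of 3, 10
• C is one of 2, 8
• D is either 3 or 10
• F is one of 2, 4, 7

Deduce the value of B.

9

The 2 variables C and G are confined to {2, 8}, which locks those values in; drop them from E, F.
The 2 variables D and H are confined to {3, 10}, which locks those values in; drop them from E.
E's domain is down to {7}, so E = 7. Strike 7 from A, F.
F must be 4 (only option left). Remove 4 from B.
So B = 9.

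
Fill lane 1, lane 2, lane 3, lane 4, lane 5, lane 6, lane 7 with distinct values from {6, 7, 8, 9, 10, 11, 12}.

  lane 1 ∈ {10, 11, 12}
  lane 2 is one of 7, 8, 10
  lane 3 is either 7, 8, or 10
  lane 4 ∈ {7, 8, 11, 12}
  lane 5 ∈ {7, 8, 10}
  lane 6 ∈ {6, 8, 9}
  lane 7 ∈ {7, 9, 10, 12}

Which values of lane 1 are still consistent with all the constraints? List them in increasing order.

Among the 7 variables, 6 fits only lane 6 (and all 7 values in {6, 7, 8, 9, 10, 11, 12} must be used), so lane 6 = 6.
The 6 still-open variables draw from only 6 values {7, 8, 9, 10, 11, 12}, so each is used; only lane 7 can be 9, hence lane 7 = 9.
The 3 variables lane 2, lane 3, lane 5 are confined to {7, 8, 10}, which locks those values in; drop them from lane 1, lane 4.
No further eliminations apply; lane 1 can still be any of 11, 12.

11, 12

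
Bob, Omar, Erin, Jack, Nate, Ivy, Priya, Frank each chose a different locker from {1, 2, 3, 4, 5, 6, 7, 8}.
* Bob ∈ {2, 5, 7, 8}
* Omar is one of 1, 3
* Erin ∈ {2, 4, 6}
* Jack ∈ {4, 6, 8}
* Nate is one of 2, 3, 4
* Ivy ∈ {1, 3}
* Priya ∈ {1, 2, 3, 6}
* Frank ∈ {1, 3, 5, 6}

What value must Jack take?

The 8 variables draw from only 8 values {1, 2, 3, 4, 5, 6, 7, 8}, so each is used; only Bob can be 7, hence Bob = 7.
The 7 still-open variables together cover exactly {1, 2, 3, 4, 5, 6, 8} — 7 values for 7 variables — and 5 appears only in Frank's list, so Frank = 5.
The 6 still-open variables together cover exactly {1, 2, 3, 4, 6, 8} — 6 values for 6 variables — and 8 appears only in Jack's list, so Jack = 8.

8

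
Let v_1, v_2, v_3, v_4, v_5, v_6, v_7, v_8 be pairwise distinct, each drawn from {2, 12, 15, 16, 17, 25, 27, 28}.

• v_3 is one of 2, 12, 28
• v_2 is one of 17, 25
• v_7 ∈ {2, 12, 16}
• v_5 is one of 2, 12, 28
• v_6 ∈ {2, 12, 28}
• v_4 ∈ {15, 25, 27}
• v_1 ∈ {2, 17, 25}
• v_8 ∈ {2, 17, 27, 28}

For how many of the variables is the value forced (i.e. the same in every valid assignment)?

3

The 8 variables together cover exactly {2, 12, 15, 16, 17, 25, 27, 28} — 8 values for 8 variables — and 15 appears only in v_4's list, so v_4 = 15.
The 7 still-open variables draw from only 7 values {2, 12, 16, 17, 25, 27, 28}, so each is used; only v_7 can be 16, hence v_7 = 16.
Among the 6 still-open variables, 27 fits only v_8 (and all 6 values in {2, 12, 17, 25, 27, 28} must be used), so v_8 = 27.
The 3 variables v_3, v_5, v_6 are confined to {2, 12, 28}, which locks those values in; drop them from v_1.
Determined: v_4=15, v_7=16, v_8=27. The other variables each still have more than one consistent value. That makes 3.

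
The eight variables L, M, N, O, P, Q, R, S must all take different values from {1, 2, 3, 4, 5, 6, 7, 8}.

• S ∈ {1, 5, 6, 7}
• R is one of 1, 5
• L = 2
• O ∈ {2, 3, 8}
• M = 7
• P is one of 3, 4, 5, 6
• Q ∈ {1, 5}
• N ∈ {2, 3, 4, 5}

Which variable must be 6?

S

L's domain is down to {2}, so L = 2. Remove 2 from N, O.
M must be 7 (only option left). So S can't be 7.
The 6 still-open variables together cover exactly {1, 3, 4, 5, 6, 8} — 6 values for 6 variables — and 8 appears only in O's list, so O = 8.
Q and R between them cover only {1, 5} — a naked pair. Remove those values from N, P, S.
So 6 goes to S.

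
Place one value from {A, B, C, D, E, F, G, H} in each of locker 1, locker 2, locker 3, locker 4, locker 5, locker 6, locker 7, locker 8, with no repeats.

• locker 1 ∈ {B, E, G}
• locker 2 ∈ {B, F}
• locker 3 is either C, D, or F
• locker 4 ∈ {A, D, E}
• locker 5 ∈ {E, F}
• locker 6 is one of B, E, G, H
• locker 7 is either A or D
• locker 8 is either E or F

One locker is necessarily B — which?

locker 2

Among the 8 variables, C fits only locker 3 (and all 8 values in {A, B, C, D, E, F, G, H} must be used), so locker 3 = C.
The 7 still-open variables draw from only 7 values {A, B, D, E, F, G, H}, so each is used; only locker 6 can be H, hence locker 6 = H.
The 6 still-open variables together cover exactly {A, B, D, E, F, G} — 6 values for 6 variables — and G appears only in locker 1's list, so locker 1 = G.
Among the 5 still-open variables, B fits only locker 2 (and all 5 values in {A, B, D, E, F} must be used), so locker 2 = B.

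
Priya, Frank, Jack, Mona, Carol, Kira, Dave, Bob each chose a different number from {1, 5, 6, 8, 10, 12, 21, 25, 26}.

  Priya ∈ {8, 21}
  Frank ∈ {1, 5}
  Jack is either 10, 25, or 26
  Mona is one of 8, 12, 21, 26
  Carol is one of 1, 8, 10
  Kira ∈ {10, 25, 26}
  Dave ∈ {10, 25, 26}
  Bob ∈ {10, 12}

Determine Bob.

The 8 variables draw from only 8 values {1, 5, 8, 10, 12, 21, 25, 26}, so each is used; only Frank can be 5, hence Frank = 5.
Among the 7 still-open variables, 1 fits only Carol (and all 7 values in {1, 8, 10, 12, 21, 25, 26} must be used), so Carol = 1.
The 3 variables Jack, Kira, Dave are confined to {10, 25, 26}, which locks those values in; drop them from Mona, Bob.
So Bob = 12.

12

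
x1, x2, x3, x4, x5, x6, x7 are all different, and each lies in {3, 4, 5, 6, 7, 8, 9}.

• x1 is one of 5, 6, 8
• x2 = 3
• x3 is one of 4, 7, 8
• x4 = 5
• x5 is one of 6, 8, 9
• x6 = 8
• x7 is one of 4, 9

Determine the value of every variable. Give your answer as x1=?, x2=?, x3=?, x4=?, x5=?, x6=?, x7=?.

x2 has just one choice, so x2 = 3.
x4 must be 5 (only option left). Remove 5 from x1.
x6 must be 8 (only option left). So x1, x3, x5 can't be 8.
That leaves x1 = 6. Remove 6 from x5.
x5 has just one choice, so x5 = 9. Eliminate 9 elsewhere: x7.
x7 has just one choice, so x7 = 4. So x3 can't be 4.
That leaves x3 = 7.

x1=6, x2=3, x3=7, x4=5, x5=9, x6=8, x7=4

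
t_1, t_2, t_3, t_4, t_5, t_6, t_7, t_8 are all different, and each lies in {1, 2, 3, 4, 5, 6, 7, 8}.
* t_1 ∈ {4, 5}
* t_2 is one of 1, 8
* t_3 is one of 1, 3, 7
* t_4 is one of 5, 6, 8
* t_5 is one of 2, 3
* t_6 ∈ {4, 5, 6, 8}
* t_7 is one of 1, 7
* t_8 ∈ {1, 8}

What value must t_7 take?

7

The 8 variables together cover exactly {1, 2, 3, 4, 5, 6, 7, 8} — 8 values for 8 variables — and 2 appears only in t_5's list, so t_5 = 2.
The 7 still-open variables together cover exactly {1, 3, 4, 5, 6, 7, 8} — 7 values for 7 variables — and 3 appears only in t_3's list, so t_3 = 3.
The 6 still-open variables together cover exactly {1, 4, 5, 6, 7, 8} — 6 values for 6 variables — and 7 appears only in t_7's list, so t_7 = 7.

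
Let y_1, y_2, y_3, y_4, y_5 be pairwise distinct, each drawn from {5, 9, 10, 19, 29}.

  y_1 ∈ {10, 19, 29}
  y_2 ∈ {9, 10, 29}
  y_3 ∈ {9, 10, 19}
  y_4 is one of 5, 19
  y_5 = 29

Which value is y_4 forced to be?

y_5's domain is down to {29}, so y_5 = 29. Remove 29 from y_1, y_2.
The 4 still-open variables together cover exactly {5, 9, 10, 19} — 4 values for 4 variables — and 5 appears only in y_4's list, so y_4 = 5.

5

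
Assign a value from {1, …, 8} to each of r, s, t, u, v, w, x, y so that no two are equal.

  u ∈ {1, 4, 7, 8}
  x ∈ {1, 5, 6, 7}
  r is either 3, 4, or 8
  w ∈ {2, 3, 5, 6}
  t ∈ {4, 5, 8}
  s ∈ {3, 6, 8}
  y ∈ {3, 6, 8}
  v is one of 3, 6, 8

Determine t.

5

The 8 variables together cover exactly {1, 2, 3, 4, 5, 6, 7, 8} — 8 values for 8 variables — and 2 appears only in w's list, so w = 2.
The 3 variables s, v, y are confined to {3, 6, 8}, which locks those values in; drop them from r, t, u, x.
r has just one choice, so r = 4. Strike 4 from t, u.
So t = 5.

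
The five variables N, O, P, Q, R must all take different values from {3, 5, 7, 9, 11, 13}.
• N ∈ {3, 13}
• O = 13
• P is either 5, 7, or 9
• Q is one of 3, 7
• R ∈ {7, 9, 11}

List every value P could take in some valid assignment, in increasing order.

O must be 13 (only option left). Strike 13 from N.
N's domain is down to {3}, so N = 3. Strike 3 from Q.
Q has just one choice, so Q = 7. So P, R can't be 7.
No further eliminations apply; P can still be any of 5, 9.

5, 9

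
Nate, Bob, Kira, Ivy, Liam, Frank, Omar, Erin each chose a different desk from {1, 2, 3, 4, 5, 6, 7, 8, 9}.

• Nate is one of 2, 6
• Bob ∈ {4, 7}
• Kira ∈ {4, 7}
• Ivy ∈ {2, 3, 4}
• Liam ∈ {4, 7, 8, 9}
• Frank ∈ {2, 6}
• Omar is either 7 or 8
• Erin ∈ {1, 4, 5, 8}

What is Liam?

Nate and Frank between them cover only {2, 6} — a naked pair. Remove those values from Ivy.
Bob and Kira share exactly the 2 values {4, 7}; by pigeonhole those values go to them, so strike 4, 7 from Ivy, Liam, Omar, Erin.
Ivy must be 3 (only option left).
Omar's domain is down to {8}, so Omar = 8. Eliminate 8 elsewhere: Liam, Erin.
So Liam = 9.

9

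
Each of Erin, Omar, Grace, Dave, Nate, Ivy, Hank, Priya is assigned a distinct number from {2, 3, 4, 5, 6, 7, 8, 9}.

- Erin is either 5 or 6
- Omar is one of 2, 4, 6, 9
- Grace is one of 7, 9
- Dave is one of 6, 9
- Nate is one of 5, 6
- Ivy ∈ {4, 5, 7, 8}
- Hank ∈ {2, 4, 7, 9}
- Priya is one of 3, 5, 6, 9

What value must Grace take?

Among the 8 variables, 3 fits only Priya (and all 8 values in {2, 3, 4, 5, 6, 7, 8, 9} must be used), so Priya = 3.
The 7 still-open variables draw from only 7 values {2, 4, 5, 6, 7, 8, 9}, so each is used; only Ivy can be 8, hence Ivy = 8.
Erin and Nate share exactly the 2 values {5, 6}; by pigeonhole those values go to them, so strike 5, 6 from Omar, Dave.
Dave must be 9 (only option left). So Omar, Grace, Hank can't be 9.
So Grace = 7.

7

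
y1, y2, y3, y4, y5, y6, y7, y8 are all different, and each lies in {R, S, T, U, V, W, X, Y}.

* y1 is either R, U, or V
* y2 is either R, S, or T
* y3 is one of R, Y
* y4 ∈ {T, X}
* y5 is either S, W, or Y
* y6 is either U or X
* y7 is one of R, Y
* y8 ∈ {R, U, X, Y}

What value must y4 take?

The 8 variables draw from only 8 values {R, S, T, U, V, W, X, Y}, so each is used; only y1 can be V, hence y1 = V.
The 7 still-open variables together cover exactly {R, S, T, U, W, X, Y} — 7 values for 7 variables — and W appears only in y5's list, so y5 = W.
The 6 still-open variables together cover exactly {R, S, T, U, X, Y} — 6 values for 6 variables — and S appears only in y2's list, so y2 = S.
Among the 5 still-open variables, T fits only y4 (and all 5 values in {R, T, U, X, Y} must be used), so y4 = T.

T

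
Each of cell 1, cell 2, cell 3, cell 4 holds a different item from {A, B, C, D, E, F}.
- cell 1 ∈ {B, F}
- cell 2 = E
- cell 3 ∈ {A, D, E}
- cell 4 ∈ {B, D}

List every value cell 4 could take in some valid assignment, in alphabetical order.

cell 2 must be E (only option left). So cell 3 can't be E.
No further eliminations apply; cell 4 can still be any of B, D.

B, D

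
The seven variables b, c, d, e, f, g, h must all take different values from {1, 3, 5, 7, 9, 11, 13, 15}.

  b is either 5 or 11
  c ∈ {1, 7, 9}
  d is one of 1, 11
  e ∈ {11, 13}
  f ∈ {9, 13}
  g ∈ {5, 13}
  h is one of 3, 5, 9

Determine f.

9

Among the 7 variables, 3 fits only h (and all 7 values in {1, 3, 5, 7, 9, 11, 13} must be used), so h = 3.
Among the 6 still-open variables, 7 fits only c (and all 6 values in {1, 5, 7, 9, 11, 13} must be used), so c = 7.
Among the 5 still-open variables, 1 fits only d (and all 5 values in {1, 5, 9, 11, 13} must be used), so d = 1.
Among the 4 still-open variables, 9 fits only f (and all 4 values in {5, 9, 11, 13} must be used), so f = 9.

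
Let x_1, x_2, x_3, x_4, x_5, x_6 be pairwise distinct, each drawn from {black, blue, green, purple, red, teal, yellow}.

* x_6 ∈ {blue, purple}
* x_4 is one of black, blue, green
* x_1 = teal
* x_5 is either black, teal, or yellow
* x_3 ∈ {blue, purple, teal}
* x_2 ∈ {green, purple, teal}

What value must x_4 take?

x_1's domain is down to {teal}, so x_1 = teal. Strike teal from x_2, x_3, x_5.
The 5 still-open variables draw from only 5 values {black, blue, green, purple, yellow}, so each is used; only x_5 can be yellow, hence x_5 = yellow.
Among the 4 still-open variables, black fits only x_4 (and all 4 values in {black, blue, green, purple} must be used), so x_4 = black.

black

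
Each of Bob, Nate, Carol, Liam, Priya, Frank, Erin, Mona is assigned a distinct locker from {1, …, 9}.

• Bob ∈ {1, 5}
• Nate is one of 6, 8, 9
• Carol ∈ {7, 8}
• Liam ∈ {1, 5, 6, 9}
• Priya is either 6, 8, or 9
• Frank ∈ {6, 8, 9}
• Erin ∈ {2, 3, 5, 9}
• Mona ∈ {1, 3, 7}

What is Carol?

The 8 variables draw from only 8 values {1, 2, 3, 5, 6, 7, 8, 9}, so each is used; only Erin can be 2, hence Erin = 2.
The 7 still-open variables draw from only 7 values {1, 3, 5, 6, 7, 8, 9}, so each is used; only Mona can be 3, hence Mona = 3.
Among the 6 still-open variables, 7 fits only Carol (and all 6 values in {1, 5, 6, 7, 8, 9} must be used), so Carol = 7.

7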